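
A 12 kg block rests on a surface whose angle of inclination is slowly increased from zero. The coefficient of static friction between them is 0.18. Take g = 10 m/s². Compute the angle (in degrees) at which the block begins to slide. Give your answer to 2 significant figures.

At the threshold of sliding, static friction is at its maximum μ_s N and exactly balances the weight component along the incline: mg sin θ = μ_s mg cos θ.
Hence tan θ = μ_s = 0.18, so θ = arctan(0.18) = 10.2040°.

10°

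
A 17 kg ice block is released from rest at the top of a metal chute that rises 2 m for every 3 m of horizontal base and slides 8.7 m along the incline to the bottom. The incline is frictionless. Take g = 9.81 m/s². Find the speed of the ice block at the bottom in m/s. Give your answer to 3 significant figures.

9.73 m/s

The weight component along the incline is mg sin 33.69° = 92.507 N and the normal force is N = mg cos 33.69° = 138.761 N.
With no friction, a = g sin 33.69° = 5.4416 m/s².
Starting from rest over a distance of 8.7 m, v² = 2aL = 2 × 5.4416 × 8.7 = 94.6838, so v = 9.7306 m/s.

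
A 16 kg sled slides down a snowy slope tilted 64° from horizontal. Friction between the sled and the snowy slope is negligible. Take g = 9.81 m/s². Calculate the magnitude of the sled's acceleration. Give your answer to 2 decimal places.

8.82 m/s²

Resolving the weight along the incline: the component pulling the sled down the slope is mg sin 64° = 16 × 9.81 × 0.8988 = 141.076 N, and the normal force is N = mg cos 64° = 16 × 9.81 × 0.4384 = 68.811 N.
With no friction the net force along the incline is 141.076 N, so a = g sin 64° = 141.076 / 16 = 8.8172 m/s².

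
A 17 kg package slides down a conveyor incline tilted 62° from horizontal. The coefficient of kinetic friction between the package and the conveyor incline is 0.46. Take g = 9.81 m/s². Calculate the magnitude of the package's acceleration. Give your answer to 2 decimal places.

Resolving the weight along the incline: the component pulling the package down the slope is mg sin 62° = 17 × 9.81 × 0.8829 = 147.241 N, and the normal force is N = mg cos 62° = 17 × 9.81 × 0.4695 = 78.299 N.
Kinetic friction acts up the slope with magnitude f = μN = 0.46 × 78.299 = 36.018 N.
Net force along the incline is 147.241 − 36.018 = 111.223 N, so a = 111.223 / 17 = 6.5425 m/s².

6.54 m/s²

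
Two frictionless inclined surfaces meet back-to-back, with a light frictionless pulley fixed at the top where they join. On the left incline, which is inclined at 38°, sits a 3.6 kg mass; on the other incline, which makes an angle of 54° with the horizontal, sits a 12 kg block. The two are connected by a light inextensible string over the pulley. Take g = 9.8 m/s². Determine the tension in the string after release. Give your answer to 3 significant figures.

38.7 N

Resolve each weight along its own incline: the 3.6 kg mass has component 3.6 × 9.8 × sin 38° = 21.721 N down its slope, and the 12 kg mass has 12 × 9.8 × sin 54° = 95.140 N down its slope.
The 12 kg side's 95.140 N exceeds the other side's 21.721 N, so that mass slides down and the 3.6 kg mass slides up. Taking that direction as positive, Newton's second law for the whole system gives 95.140 − 21.721 = (3.6 + 12) a, so a = 73.419 / 15.6 = 4.7063 m/s².
For the 3.6 kg mass (up-slope positive): T − 21.721 = 3.6 × 4.7063, so T = 38.664 N.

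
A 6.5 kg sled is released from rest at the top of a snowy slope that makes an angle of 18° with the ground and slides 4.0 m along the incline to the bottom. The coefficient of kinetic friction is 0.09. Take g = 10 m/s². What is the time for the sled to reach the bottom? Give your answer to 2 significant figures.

The weight component along the incline is mg sin 18° = 20.086 N and the normal force is N = mg cos 18° = 61.819 N.
Friction up the slope is f = μN = 0.09 × 61.819 = 5.564 N, so the net downslope force is 20.086 − 5.564 = 14.522 N and a = 14.522 / 6.5 = 2.2342 m/s².
Starting from rest, L = ½at², so t = √(2L/a) = √(2 × 4.0 / 2.2342) = 1.8923 s.

1.9 s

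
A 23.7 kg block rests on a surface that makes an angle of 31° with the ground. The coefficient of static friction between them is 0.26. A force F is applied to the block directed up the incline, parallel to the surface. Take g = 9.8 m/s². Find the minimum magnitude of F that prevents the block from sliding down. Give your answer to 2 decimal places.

The normal force is N = mg cos 31° = 199.086 N. With F at its minimum the block is on the verge of sliding down, so static friction is at its maximum μ_s N = 0.26 × 199.086 = 51.762 N and acts up the slope.
Equilibrium along the incline: F + μ_s N = mg sin 31°, so F = 119.623 − 51.762 = 67.861 N.

67.86 N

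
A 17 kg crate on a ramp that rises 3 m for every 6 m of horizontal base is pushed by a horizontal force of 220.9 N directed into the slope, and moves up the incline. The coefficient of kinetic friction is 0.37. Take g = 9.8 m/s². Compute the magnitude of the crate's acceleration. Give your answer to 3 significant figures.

The horizontal push has components F cos 26.57° = 220.9 × 0.8944 = 197.573 N up the incline and F sin 26.57° = 220.9 × 0.4472 = 98.786 N pressing into the surface.
The normal force is therefore N = mg cos 26.57° + F sin 26.57° = 149.007 + 98.786 = 247.793 N, and kinetic friction down the slope is μN = 0.37 × 247.793 = 91.683 N.
Along the incline: F cos 26.57° − mg sin 26.57° − μN = ma, so 197.573 − 74.504 − 91.683 = 17 a, giving a = 1.8462 m/s².

1.85 m/s²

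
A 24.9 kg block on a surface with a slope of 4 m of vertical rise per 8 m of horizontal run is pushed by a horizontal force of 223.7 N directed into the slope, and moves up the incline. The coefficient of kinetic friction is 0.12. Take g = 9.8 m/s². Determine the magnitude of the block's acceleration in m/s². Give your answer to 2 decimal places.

The horizontal push has components F cos 26.57° = 223.7 × 0.8944 = 200.077 N up the incline and F sin 26.57° = 223.7 × 0.4472 = 100.039 N pressing into the surface.
The normal force is therefore N = mg cos 26.57° + F sin 26.57° = 218.251 + 100.039 = 318.290 N, and kinetic friction down the slope is μN = 0.12 × 318.290 = 38.195 N.
Along the incline: F cos 26.57° − mg sin 26.57° − μN = ma, so 200.077 − 109.126 − 38.195 = 24.9 a, giving a = 2.1187 m/s².

2.12 m/s²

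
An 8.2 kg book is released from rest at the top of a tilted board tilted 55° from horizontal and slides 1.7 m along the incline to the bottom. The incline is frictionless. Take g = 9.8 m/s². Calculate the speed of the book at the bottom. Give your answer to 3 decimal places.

5.224 m/s

The weight component along the incline is mg sin 55° = 65.827 N and the normal force is N = mg cos 55° = 46.093 N.
With no friction, a = g sin 55° = 8.0277 m/s².
Starting from rest over a distance of 1.7 m, v² = 2aL = 2 × 8.0277 × 1.7 = 27.2942, so v = 5.2244 m/s.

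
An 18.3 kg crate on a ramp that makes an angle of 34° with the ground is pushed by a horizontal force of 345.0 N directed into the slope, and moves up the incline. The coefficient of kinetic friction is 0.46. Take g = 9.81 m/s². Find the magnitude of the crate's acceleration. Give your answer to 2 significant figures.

1.6 m/s²

The horizontal push has components F cos 34° = 345.0 × 0.8290 = 286.005 N up the incline and F sin 34° = 345.0 × 0.5592 = 192.924 N pressing into the surface.
The normal force is therefore N = mg cos 34° + F sin 34° = 148.825 + 192.924 = 341.749 N, and kinetic friction down the slope is μN = 0.46 × 341.749 = 157.205 N.
Along the incline: F cos 34° − mg sin 34° − μN = ma, so 286.005 − 100.389 − 157.205 = 18.3 a, giving a = 1.5525 m/s².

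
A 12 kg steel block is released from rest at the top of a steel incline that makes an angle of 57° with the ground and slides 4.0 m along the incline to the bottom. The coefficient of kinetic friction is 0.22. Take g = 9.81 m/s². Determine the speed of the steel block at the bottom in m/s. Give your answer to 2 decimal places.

7.51 m/s

The weight component along the incline is mg sin 57° = 98.728 N and the normal force is N = mg cos 57° = 64.115 N.
Friction up the slope is f = μN = 0.22 × 64.115 = 14.105 N, so the net downslope force is 98.728 − 14.105 = 84.623 N and a = 84.623 / 12 = 7.0519 m/s².
Starting from rest over a distance of 4.0 m, v² = 2aL = 2 × 7.0519 × 4.0 = 56.4152, so v = 7.5110 m/s.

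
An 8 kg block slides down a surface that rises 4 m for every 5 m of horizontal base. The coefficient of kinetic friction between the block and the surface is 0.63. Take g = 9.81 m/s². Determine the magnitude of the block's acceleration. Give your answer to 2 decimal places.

1.30 m/s²

Resolving the weight along the incline: the component pulling the block down the slope is mg sin 38.66° = 8 × 9.81 × 0.6247 = 49.026 N, and the normal force is N = mg cos 38.66° = 8 × 9.81 × 0.7809 = 61.285 N.
Kinetic friction acts up the slope with magnitude f = μN = 0.63 × 61.285 = 38.610 N.
Net force along the incline is 49.026 − 38.610 = 10.416 N, so a = 10.416 / 8 = 1.3020 m/s².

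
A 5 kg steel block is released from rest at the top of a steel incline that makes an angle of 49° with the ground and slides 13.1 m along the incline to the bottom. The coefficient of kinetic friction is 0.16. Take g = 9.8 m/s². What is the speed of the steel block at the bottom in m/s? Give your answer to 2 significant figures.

13 m/s

The weight component along the incline is mg sin 49° = 36.981 N and the normal force is N = mg cos 49° = 32.147 N.
Friction up the slope is f = μN = 0.16 × 32.147 = 5.144 N, so the net downslope force is 36.981 − 5.144 = 31.837 N and a = 31.837 / 5 = 6.3674 m/s².
Starting from rest over a distance of 13.1 m, v² = 2aL = 2 × 6.3674 × 13.1 = 166.8259, so v = 12.9161 m/s.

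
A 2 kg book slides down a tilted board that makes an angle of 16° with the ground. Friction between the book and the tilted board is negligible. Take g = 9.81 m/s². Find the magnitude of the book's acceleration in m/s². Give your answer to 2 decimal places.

Resolving the weight along the incline: the component pulling the book down the slope is mg sin 16° = 2 × 9.81 × 0.2756 = 5.407 N, and the normal force is N = mg cos 16° = 2 × 9.81 × 0.9613 = 18.861 N.
With no friction the net force along the incline is 5.407 N, so a = g sin 16° = 5.407 / 2 = 2.7035 m/s².

2.70 m/s²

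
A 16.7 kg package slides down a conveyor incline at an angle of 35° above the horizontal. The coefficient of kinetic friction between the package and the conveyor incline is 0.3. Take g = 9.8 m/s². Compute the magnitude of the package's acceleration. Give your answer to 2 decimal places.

3.21 m/s²

Resolving the weight along the incline: the component pulling the package down the slope is mg sin 35° = 16.7 × 9.8 × 0.5736 = 93.875 N, and the normal force is N = mg cos 35° = 16.7 × 9.8 × 0.8192 = 134.070 N.
Kinetic friction acts up the slope with magnitude f = μN = 0.3 × 134.070 = 40.221 N.
Net force along the incline is 93.875 − 40.221 = 53.654 N, so a = 53.654 / 16.7 = 3.2128 m/s².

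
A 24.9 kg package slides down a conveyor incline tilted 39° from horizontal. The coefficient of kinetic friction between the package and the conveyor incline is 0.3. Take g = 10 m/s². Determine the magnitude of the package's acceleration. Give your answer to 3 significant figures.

Resolving the weight along the incline: the component pulling the package down the slope is mg sin 39° = 24.9 × 10 × 0.6293 = 156.696 N, and the normal force is N = mg cos 39° = 24.9 × 10 × 0.7771 = 193.498 N.
Kinetic friction acts up the slope with magnitude f = μN = 0.3 × 193.498 = 58.049 N.
Net force along the incline is 156.696 − 58.049 = 98.647 N, so a = 98.647 / 24.9 = 3.9617 m/s².

3.96 m/s²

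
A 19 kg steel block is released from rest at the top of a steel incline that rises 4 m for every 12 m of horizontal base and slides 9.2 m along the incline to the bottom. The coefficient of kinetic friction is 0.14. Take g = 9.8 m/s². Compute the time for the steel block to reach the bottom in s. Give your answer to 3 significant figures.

3.20 s

The weight component along the incline is mg sin 18.43° = 58.882 N and the normal force is N = mg cos 18.43° = 176.645 N.
Friction up the slope is f = μN = 0.14 × 176.645 = 24.730 N, so the net downslope force is 58.882 − 24.730 = 34.152 N and a = 34.152 / 19 = 1.7975 m/s².
Starting from rest, L = ½at², so t = √(2L/a) = √(2 × 9.2 / 1.7975) = 3.1994 s.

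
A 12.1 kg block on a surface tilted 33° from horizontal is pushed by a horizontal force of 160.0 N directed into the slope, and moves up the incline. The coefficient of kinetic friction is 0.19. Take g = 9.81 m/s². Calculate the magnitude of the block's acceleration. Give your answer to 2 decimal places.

The horizontal push has components F cos 33° = 160.0 × 0.8387 = 134.192 N up the incline and F sin 33° = 160.0 × 0.5446 = 87.136 N pressing into the surface.
The normal force is therefore N = mg cos 33° + F sin 33° = 99.555 + 87.136 = 186.691 N, and kinetic friction down the slope is μN = 0.19 × 186.691 = 35.471 N.
Along the incline: F cos 33° − mg sin 33° − μN = ma, so 134.192 − 64.645 − 35.471 = 12.1 a, giving a = 2.8162 m/s².

2.82 m/s²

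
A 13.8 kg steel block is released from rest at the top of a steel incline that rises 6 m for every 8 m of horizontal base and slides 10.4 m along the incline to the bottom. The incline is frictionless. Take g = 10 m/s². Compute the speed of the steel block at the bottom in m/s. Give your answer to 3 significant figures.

The weight component along the incline is mg sin 36.87° = 82.800 N and the normal force is N = mg cos 36.87° = 110.400 N.
With no friction, a = g sin 36.87° = 6.0000 m/s².
Starting from rest over a distance of 10.4 m, v² = 2aL = 2 × 6.0000 × 10.4 = 124.8000, so v = 11.1714 m/s.

11.2 m/s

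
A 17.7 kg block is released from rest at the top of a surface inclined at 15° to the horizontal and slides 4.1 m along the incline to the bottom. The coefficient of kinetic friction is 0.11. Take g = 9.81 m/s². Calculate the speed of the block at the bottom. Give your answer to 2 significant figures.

3.5 m/s

The weight component along the incline is mg sin 15° = 44.941 N and the normal force is N = mg cos 15° = 167.720 N.
Friction up the slope is f = μN = 0.11 × 167.720 = 18.449 N, so the net downslope force is 44.941 − 18.449 = 26.492 N and a = 26.492 / 17.7 = 1.4967 m/s².
Starting from rest over a distance of 4.1 m, v² = 2aL = 2 × 1.4967 × 4.1 = 12.2729, so v = 3.5033 m/s.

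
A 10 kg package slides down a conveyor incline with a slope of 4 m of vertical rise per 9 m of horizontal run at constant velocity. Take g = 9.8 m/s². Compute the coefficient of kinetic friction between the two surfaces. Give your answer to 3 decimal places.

0.444

At constant velocity the net force along the incline is zero: mg sin 23.96° = μ mg cos 23.96°.
So μ = tan 23.96° = 0.4061 / 0.9138 = 0.4444.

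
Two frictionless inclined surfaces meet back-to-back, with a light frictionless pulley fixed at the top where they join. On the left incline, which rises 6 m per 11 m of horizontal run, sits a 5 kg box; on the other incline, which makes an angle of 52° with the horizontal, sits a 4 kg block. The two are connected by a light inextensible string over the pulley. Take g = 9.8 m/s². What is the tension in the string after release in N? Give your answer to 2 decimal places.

27.59 N

Resolve each weight along its own incline: the 5 kg mass has component 5 × 9.8 × sin 28.61° = 23.464 N down its slope, and the 4 kg mass has 4 × 9.8 × sin 52° = 30.890 N down its slope.
The 4 kg side's 30.890 N exceeds the other side's 23.464 N, so that mass slides down and the 5 kg mass slides up. Taking that direction as positive, Newton's second law for the whole system gives 30.890 − 23.464 = (5 + 4) a, so a = 7.426 / 9 = 0.8251 m/s².
For the 5 kg mass (up-slope positive): T − 23.464 = 5 × 0.8251, so T = 27.589 N.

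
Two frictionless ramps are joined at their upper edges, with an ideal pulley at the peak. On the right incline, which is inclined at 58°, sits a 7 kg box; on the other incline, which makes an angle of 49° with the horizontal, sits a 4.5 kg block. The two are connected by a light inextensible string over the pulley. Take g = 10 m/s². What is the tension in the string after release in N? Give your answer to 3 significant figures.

43.9 N

Resolve each weight along its own incline: the 7 kg mass has component 7 × 10 × sin 58° = 59.363 N down its slope, and the 4.5 kg mass has 4.5 × 10 × sin 49° = 33.962 N down its slope.
The 7 kg side's 59.363 N exceeds the other side's 33.962 N, so that mass slides down and the 4.5 kg mass slides up. Taking that direction as positive, Newton's second law for the whole system gives 59.363 − 33.962 = (7 + 4.5) a, so a = 25.401 / 11.5 = 2.2088 m/s².
For the 4.5 kg mass (up-slope positive): T − 33.962 = 4.5 × 2.2088, so T = 43.902 N.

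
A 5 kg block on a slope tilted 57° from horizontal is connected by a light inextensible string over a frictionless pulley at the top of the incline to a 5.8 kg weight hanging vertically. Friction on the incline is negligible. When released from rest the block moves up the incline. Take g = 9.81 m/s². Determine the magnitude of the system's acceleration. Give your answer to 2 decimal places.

For the block on the incline: the weight component along the slope is m₁g sin 57° = 5 × 9.81 × 0.8387 = 41.138 N and the normal force is N = m₁g cos 57° = 26.715 N.
Newton's second law for the block (up-slope positive): T − 41.138 = 5 a. For the hanging weight (downward positive): 5.8 × 9.81 − T = 5.8 a.
Adding the two equations eliminates T: 15.760 = 10.8 a, so a = 1.4593 m/s².

1.46 m/s²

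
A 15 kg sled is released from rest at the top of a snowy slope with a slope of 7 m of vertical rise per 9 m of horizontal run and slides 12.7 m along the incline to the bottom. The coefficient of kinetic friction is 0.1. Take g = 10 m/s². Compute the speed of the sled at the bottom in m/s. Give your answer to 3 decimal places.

The weight component along the incline is mg sin 37.87° = 92.091 N and the normal force is N = mg cos 37.87° = 118.403 N.
Friction up the slope is f = μN = 0.1 × 118.403 = 11.840 N, so the net downslope force is 92.091 − 11.840 = 80.251 N and a = 80.251 / 15 = 5.3501 m/s².
Starting from rest over a distance of 12.7 m, v² = 2aL = 2 × 5.3501 × 12.7 = 135.8925, so v = 11.6573 m/s.

11.657 m/s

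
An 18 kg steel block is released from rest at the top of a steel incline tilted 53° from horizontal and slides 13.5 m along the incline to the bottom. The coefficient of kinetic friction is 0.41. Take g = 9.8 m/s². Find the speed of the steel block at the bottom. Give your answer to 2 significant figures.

The weight component along the incline is mg sin 53° = 140.879 N and the normal force is N = mg cos 53° = 106.160 N.
Friction up the slope is f = μN = 0.41 × 106.160 = 43.526 N, so the net downslope force is 140.879 − 43.526 = 97.353 N and a = 97.353 / 18 = 5.4085 m/s².
Starting from rest over a distance of 13.5 m, v² = 2aL = 2 × 5.4085 × 13.5 = 146.0295, so v = 12.0843 m/s.

12 m/s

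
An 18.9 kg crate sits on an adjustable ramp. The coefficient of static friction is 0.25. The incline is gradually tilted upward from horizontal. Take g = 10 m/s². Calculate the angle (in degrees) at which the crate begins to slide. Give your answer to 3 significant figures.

14.0°

At the threshold of sliding, static friction is at its maximum μ_s N and exactly balances the weight component along the incline: mg sin θ = μ_s mg cos θ.
Hence tan θ = μ_s = 0.25, so θ = arctan(0.25) = 14.0362°.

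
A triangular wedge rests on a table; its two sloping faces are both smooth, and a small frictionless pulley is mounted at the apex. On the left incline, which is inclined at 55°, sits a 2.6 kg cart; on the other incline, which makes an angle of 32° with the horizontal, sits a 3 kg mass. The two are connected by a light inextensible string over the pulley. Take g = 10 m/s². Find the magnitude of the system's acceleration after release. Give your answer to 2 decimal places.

0.96 m/s²

Resolve each weight along its own incline: the 2.6 kg mass has component 2.6 × 10 × sin 55° = 21.298 N down its slope, and the 3 kg mass has 3 × 10 × sin 32° = 15.898 N down its slope.
The 2.6 kg side's 21.298 N exceeds the other side's 15.898 N, so that mass slides down and the 3 kg mass slides up. Taking that direction as positive, Newton's second law for the whole system gives 21.298 − 15.898 = (2.6 + 3) a, so a = 5.400 / 5.6 = 0.9643 m/s².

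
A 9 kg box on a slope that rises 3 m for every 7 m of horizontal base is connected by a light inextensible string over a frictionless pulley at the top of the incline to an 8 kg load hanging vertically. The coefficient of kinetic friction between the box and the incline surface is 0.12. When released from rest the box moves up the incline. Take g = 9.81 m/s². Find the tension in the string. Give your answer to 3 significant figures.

For the box on the incline: the weight component along the slope is m₁g sin 23.20° = 9 × 9.81 × 0.3939 = 34.777 N and the normal force is N = m₁g cos 23.20° = 81.151 N.
Kinetic friction opposes the box's motion up the incline: f = μN = 0.12 × 81.151 = 9.738 N acting down the slope.
Newton's second law for the box (up-slope positive): T − 34.777 − 9.738 = 9 a. For the hanging load (downward positive): 8 × 9.81 − T = 8 a.
Adding the two equations eliminates T: 33.965 = 17 a, so a = 1.9979 m/s².
Then from the hanging load's equation, T = 8 × (9.81 − 1.9979) = 62.497 N.

62.5 N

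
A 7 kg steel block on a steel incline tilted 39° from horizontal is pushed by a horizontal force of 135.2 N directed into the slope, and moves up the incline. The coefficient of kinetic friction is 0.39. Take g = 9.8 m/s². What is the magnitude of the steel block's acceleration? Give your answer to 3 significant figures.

The horizontal push has components F cos 39° = 135.2 × 0.7771 = 105.064 N up the incline and F sin 39° = 135.2 × 0.6293 = 85.081 N pressing into the surface.
The normal force is therefore N = mg cos 39° + F sin 39° = 53.309 + 85.081 = 138.390 N, and kinetic friction down the slope is μN = 0.39 × 138.390 = 53.972 N.
Along the incline: F cos 39° − mg sin 39° − μN = ma, so 105.064 − 43.170 − 53.972 = 7 a, giving a = 1.1317 m/s².

1.13 m/s²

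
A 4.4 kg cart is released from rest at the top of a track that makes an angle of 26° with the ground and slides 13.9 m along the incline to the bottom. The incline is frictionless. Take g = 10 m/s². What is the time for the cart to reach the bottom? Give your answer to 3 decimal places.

The weight component along the incline is mg sin 26° = 19.288 N and the normal force is N = mg cos 26° = 39.547 N.
With no friction, a = g sin 26° = 4.3837 m/s².
Starting from rest, L = ½at², so t = √(2L/a) = √(2 × 13.9 / 4.3837) = 2.5183 s.

2.518 s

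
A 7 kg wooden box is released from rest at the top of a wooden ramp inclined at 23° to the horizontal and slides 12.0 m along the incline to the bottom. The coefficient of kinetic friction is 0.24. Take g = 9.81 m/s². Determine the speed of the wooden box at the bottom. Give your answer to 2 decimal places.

6.32 m/s

The weight component along the incline is mg sin 23° = 26.832 N and the normal force is N = mg cos 23° = 63.211 N.
Friction up the slope is f = μN = 0.24 × 63.211 = 15.171 N, so the net downslope force is 26.832 − 15.171 = 11.661 N and a = 11.661 / 7 = 1.6659 m/s².
Starting from rest over a distance of 12.0 m, v² = 2aL = 2 × 1.6659 × 12.0 = 39.9816, so v = 6.3231 m/s.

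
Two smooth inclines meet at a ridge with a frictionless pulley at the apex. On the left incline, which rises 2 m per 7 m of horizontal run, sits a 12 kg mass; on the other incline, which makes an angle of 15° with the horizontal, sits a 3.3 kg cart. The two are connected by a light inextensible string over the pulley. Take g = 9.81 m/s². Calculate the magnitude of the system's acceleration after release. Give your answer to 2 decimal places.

1.57 m/s²

Resolve each weight along its own incline: the 12 kg mass has component 12 × 9.81 × sin 15.95° = 32.340 N down its slope, and the 3.3 kg mass has 3.3 × 9.81 × sin 15° = 8.379 N down its slope.
The 12 kg side's 32.340 N exceeds the other side's 8.379 N, so that mass slides down and the 3.3 kg mass slides up. Taking that direction as positive, Newton's second law for the whole system gives 32.340 − 8.379 = (12 + 3.3) a, so a = 23.961 / 15.3 = 1.5661 m/s².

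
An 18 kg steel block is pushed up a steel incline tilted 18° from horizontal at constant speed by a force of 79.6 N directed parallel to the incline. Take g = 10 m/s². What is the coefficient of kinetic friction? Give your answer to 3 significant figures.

0.140

At constant speed ΣF = 0 along the incline. The applied 79.6 N acts up the slope; the weight component mg sin 18° = 55.623 N and kinetic friction μN both act down the slope.
So 79.6 = 55.623 + μ × 171.190, giving μ = (79.6 − 55.623) / 171.190 = 0.1401.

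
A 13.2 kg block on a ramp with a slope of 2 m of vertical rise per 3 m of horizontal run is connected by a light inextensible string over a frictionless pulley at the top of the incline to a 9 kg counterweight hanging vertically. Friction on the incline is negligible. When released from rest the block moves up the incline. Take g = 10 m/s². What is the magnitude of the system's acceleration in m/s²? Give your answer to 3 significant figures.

For the block on the incline: the weight component along the slope is m₁g sin 33.69° = 13.2 × 10 × 0.5547 = 73.220 N and the normal force is N = m₁g cos 33.69° = 109.831 N.
Newton's second law for the block (up-slope positive): T − 73.220 = 13.2 a. For the hanging counterweight (downward positive): 9 × 10 − T = 9 a.
Adding the two equations eliminates T: 16.780 = 22.2 a, so a = 0.7559 m/s².

0.756 m/s²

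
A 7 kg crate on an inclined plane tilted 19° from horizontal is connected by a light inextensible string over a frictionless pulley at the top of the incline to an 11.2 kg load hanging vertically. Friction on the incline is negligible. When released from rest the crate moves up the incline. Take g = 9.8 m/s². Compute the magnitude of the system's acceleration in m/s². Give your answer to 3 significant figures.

For the crate on the incline: the weight component along the slope is m₁g sin 19° = 7 × 9.8 × 0.3256 = 22.336 N and the normal force is N = m₁g cos 19° = 64.863 N.
Newton's second law for the crate (up-slope positive): T − 22.336 = 7 a. For the hanging load (downward positive): 11.2 × 9.8 − T = 11.2 a.
Adding the two equations eliminates T: 87.424 = 18.2 a, so a = 4.8035 m/s².

4.80 m/s²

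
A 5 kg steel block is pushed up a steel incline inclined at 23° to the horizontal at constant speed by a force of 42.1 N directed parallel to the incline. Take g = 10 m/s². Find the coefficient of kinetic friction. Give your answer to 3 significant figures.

0.490

At constant speed ΣF = 0 along the incline. The applied 42.1 N acts up the slope; the weight component mg sin 23° = 19.537 N and kinetic friction μN both act down the slope.
So 42.1 = 19.537 + μ × 46.025, giving μ = (42.1 − 19.537) / 46.025 = 0.4902.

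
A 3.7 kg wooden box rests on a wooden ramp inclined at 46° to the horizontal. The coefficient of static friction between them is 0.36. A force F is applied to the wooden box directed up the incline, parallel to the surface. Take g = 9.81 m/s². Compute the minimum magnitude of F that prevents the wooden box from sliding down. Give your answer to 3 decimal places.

17.033 N

The normal force is N = mg cos 46° = 25.214 N. With F at its minimum the wooden box is on the verge of sliding down, so static friction is at its maximum μ_s N = 0.36 × 25.214 = 9.077 N and acts up the slope.
Equilibrium along the incline: F + μ_s N = mg sin 46°, so F = 26.110 − 9.077 = 17.033 N.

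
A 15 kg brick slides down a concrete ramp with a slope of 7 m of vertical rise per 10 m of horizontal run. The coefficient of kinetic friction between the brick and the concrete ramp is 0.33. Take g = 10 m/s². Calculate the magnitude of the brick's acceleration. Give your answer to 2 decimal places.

3.03 m/s²

Resolving the weight along the incline: the component pulling the brick down the slope is mg sin 34.99° = 15 × 10 × 0.5735 = 86.025 N, and the normal force is N = mg cos 34.99° = 15 × 10 × 0.8192 = 122.880 N.
Kinetic friction acts up the slope with magnitude f = μN = 0.33 × 122.880 = 40.550 N.
Net force along the incline is 86.025 − 40.550 = 45.475 N, so a = 45.475 / 15 = 3.0317 m/s².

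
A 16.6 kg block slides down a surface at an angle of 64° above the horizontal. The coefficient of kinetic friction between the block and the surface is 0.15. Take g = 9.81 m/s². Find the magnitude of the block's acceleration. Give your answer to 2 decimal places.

8.17 m/s²

Resolving the weight along the incline: the component pulling the block down the slope is mg sin 64° = 16.6 × 9.81 × 0.8988 = 146.366 N, and the normal force is N = mg cos 64° = 16.6 × 9.81 × 0.4384 = 71.392 N.
Kinetic friction acts up the slope with magnitude f = μN = 0.15 × 71.392 = 10.709 N.
Net force along the incline is 146.366 − 10.709 = 135.657 N, so a = 135.657 / 16.6 = 8.1721 m/s².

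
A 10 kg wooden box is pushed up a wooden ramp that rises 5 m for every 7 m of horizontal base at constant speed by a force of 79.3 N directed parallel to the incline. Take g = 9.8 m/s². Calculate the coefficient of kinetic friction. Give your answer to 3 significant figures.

0.280

At constant speed ΣF = 0 along the incline. The applied 79.3 N acts up the slope; the weight component mg sin 35.54° = 56.961 N and kinetic friction μN both act down the slope.
So 79.3 = 56.961 + μ × 79.746, giving μ = (79.3 − 56.961) / 79.746 = 0.2801.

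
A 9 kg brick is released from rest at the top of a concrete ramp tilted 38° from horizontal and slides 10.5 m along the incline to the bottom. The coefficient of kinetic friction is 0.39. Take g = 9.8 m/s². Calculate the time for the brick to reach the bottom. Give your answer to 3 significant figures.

The weight component along the incline is mg sin 38° = 54.301 N and the normal force is N = mg cos 38° = 69.503 N.
Friction up the slope is f = μN = 0.39 × 69.503 = 27.106 N, so the net downslope force is 54.301 − 27.106 = 27.195 N and a = 27.195 / 9 = 3.0217 m/s².
Starting from rest, L = ½at², so t = √(2L/a) = √(2 × 10.5 / 3.0217) = 2.6362 s.

2.64 s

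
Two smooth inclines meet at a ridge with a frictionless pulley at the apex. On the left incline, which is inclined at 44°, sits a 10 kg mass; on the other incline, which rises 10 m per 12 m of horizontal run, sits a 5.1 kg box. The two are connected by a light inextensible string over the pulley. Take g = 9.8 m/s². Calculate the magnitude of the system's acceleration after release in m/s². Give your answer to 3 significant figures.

2.39 m/s²

Resolve each weight along its own incline: the 10 kg mass has component 10 × 9.8 × sin 44° = 68.077 N down its slope, and the 5.1 kg mass has 5.1 × 9.8 × sin 39.81° = 31.996 N down its slope.
The 10 kg side's 68.077 N exceeds the other side's 31.996 N, so that mass slides down and the 5.1 kg mass slides up. Taking that direction as positive, Newton's second law for the whole system gives 68.077 − 31.996 = (10 + 5.1) a, so a = 36.081 / 15.1 = 2.3895 m/s².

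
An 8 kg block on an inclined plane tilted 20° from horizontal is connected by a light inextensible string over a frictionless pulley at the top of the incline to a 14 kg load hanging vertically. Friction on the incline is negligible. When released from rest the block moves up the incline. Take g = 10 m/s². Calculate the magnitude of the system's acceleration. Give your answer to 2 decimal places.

For the block on the incline: the weight component along the slope is m₁g sin 20° = 8 × 10 × 0.3420 = 27.360 N and the normal force is N = m₁g cos 20° = 75.175 N.
Newton's second law for the block (up-slope positive): T − 27.360 = 8 a. For the hanging load (downward positive): 14 × 10 − T = 14 a.
Adding the two equations eliminates T: 112.640 = 22 a, so a = 5.1200 m/s².

5.12 m/s²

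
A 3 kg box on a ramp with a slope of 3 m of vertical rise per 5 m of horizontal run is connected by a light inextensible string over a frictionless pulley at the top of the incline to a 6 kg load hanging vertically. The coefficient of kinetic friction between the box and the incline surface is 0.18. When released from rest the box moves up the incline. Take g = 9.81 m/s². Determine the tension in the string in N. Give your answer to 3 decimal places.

For the box on the incline: the weight component along the slope is m₁g sin 30.96° = 3 × 9.81 × 0.5145 = 15.142 N and the normal force is N = m₁g cos 30.96° = 25.236 N.
Kinetic friction opposes the box's motion up the incline: f = μN = 0.18 × 25.236 = 4.542 N acting down the slope.
Newton's second law for the box (up-slope positive): T − 15.142 − 4.542 = 3 a. For the hanging load (downward positive): 6 × 9.81 − T = 6 a.
Adding the two equations eliminates T: 39.176 = 9 a, so a = 4.3529 m/s².
Then from the hanging load's equation, T = 6 × (9.81 − 4.3529) = 32.743 N.

32.743 N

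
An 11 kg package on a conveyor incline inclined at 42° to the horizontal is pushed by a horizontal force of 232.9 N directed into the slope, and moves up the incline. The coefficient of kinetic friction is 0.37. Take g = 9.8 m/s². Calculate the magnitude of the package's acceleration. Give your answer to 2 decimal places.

The horizontal push has components F cos 42° = 232.9 × 0.7431 = 173.068 N up the incline and F sin 42° = 232.9 × 0.6691 = 155.833 N pressing into the surface.
The normal force is therefore N = mg cos 42° + F sin 42° = 80.106 + 155.833 = 235.939 N, and kinetic friction down the slope is μN = 0.37 × 235.939 = 87.297 N.
Along the incline: F cos 42° − mg sin 42° − μN = ma, so 173.068 − 72.129 − 87.297 = 11 a, giving a = 1.2402 m/s².

1.24 m/s²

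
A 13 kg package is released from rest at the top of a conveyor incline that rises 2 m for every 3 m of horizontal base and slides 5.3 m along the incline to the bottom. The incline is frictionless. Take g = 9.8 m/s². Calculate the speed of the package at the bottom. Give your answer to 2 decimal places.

The weight component along the incline is mg sin 33.69° = 70.669 N and the normal force is N = mg cos 33.69° = 106.003 N.
With no friction, a = g sin 33.69° = 5.4361 m/s².
Starting from rest over a distance of 5.3 m, v² = 2aL = 2 × 5.4361 × 5.3 = 57.6227, so v = 7.5910 m/s.

7.59 m/s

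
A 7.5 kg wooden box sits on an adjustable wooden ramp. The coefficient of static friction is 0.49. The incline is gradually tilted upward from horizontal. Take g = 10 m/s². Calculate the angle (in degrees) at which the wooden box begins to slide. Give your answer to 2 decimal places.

26.10°

At the threshold of sliding, static friction is at its maximum μ_s N and exactly balances the weight component along the incline: mg sin θ = μ_s mg cos θ.
Hence tan θ = μ_s = 0.49, so θ = arctan(0.49) = 26.1049°.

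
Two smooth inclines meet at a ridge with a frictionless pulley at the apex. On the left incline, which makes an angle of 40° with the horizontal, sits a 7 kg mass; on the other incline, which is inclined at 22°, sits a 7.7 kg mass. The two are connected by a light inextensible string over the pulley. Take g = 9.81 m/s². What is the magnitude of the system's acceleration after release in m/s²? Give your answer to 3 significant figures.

1.08 m/s²

Resolve each weight along its own incline: the 7 kg mass has component 7 × 9.81 × sin 40° = 44.140 N down its slope, and the 7.7 kg mass has 7.7 × 9.81 × sin 22° = 28.297 N down its slope.
The 7 kg side's 44.140 N exceeds the other side's 28.297 N, so that mass slides down and the 7.7 kg mass slides up. Taking that direction as positive, Newton's second law for the whole system gives 44.140 − 28.297 = (7 + 7.7) a, so a = 15.843 / 14.7 = 1.0778 m/s².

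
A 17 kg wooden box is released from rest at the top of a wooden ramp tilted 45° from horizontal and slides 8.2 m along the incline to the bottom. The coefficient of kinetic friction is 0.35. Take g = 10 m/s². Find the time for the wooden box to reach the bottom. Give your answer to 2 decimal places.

1.89 s

The weight component along the incline is mg sin 45° = 120.208 N and the normal force is N = mg cos 45° = 120.208 N.
Friction up the slope is f = μN = 0.35 × 120.208 = 42.073 N, so the net downslope force is 120.208 − 42.073 = 78.135 N and a = 78.135 / 17 = 4.5962 m/s².
Starting from rest, L = ½at², so t = √(2L/a) = √(2 × 8.2 / 4.5962) = 1.8890 s.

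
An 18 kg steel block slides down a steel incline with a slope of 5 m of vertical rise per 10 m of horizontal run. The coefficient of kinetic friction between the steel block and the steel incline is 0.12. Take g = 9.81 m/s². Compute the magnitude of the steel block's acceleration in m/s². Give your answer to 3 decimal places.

3.334 m/s²

Resolving the weight along the incline: the component pulling the steel block down the slope is mg sin 26.57° = 18 × 9.81 × 0.4472 = 78.967 N, and the normal force is N = mg cos 26.57° = 18 × 9.81 × 0.8944 = 157.933 N.
Kinetic friction acts up the slope with magnitude f = μN = 0.12 × 157.933 = 18.952 N.
Net force along the incline is 78.967 − 18.952 = 60.015 N, so a = 60.015 / 18 = 3.3342 m/s².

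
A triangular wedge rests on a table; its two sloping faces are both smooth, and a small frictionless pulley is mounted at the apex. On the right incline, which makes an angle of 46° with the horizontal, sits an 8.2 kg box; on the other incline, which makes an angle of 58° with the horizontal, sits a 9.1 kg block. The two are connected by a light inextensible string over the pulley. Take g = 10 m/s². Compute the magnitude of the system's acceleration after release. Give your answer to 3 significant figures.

1.05 m/s²

Resolve each weight along its own incline: the 8.2 kg mass has component 8.2 × 10 × sin 46° = 58.986 N down its slope, and the 9.1 kg mass has 9.1 × 10 × sin 58° = 77.172 N down its slope.
The 9.1 kg side's 77.172 N exceeds the other side's 58.986 N, so that mass slides down and the 8.2 kg mass slides up. Taking that direction as positive, Newton's second law for the whole system gives 77.172 − 58.986 = (8.2 + 9.1) a, so a = 18.186 / 17.3 = 1.0512 m/s².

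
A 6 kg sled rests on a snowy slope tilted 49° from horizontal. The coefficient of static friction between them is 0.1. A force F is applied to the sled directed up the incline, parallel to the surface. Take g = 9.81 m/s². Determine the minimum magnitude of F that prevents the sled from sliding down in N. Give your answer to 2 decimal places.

The normal force is N = mg cos 49° = 38.616 N. With F at its minimum the sled is on the verge of sliding down, so static friction is at its maximum μ_s N = 0.1 × 38.616 = 3.862 N and acts up the slope.
Equilibrium along the incline: F + μ_s N = mg sin 49°, so F = 44.422 − 3.862 = 40.560 N.

40.56 N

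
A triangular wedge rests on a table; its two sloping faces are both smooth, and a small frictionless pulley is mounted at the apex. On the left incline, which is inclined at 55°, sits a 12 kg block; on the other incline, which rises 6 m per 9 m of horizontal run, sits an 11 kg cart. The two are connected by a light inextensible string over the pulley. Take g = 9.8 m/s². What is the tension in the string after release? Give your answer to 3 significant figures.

77.3 N

Resolve each weight along its own incline: the 12 kg mass has component 12 × 9.8 × sin 55° = 96.332 N down its slope, and the 11 kg mass has 11 × 9.8 × sin 33.69° = 59.797 N down its slope.
The 12 kg side's 96.332 N exceeds the other side's 59.797 N, so that mass slides down and the 11 kg mass slides up. Taking that direction as positive, Newton's second law for the whole system gives 96.332 − 59.797 = (12 + 11) a, so a = 36.535 / 23 = 1.5885 m/s².
For the 11 kg mass (up-slope positive): T − 59.797 = 11 × 1.5885, so T = 77.270 N.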